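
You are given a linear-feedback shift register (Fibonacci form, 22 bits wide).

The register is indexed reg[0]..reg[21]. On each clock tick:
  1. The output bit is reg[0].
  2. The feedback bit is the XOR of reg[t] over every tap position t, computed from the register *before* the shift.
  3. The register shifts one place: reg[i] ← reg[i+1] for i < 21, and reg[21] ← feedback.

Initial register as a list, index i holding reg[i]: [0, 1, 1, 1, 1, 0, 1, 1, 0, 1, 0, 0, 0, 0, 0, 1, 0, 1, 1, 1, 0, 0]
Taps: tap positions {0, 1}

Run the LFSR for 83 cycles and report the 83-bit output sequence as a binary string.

01111011010000010111001000110111000011100101100101100100010010111010111010110011011

step | reg (before) | out | fb
   0 | 0111101101000001011100 | 0 | 1
   1 | 1111011010000010111001 | 1 | 0
   2 | 1110110100000101110010 | 1 | 0
   3 | 1101101000001011100100 | 1 | 0
   4 | 1011010000010111001000 | 1 | 1
   5 | 0110100000101110010001 | 0 | 1
   6 | 1101000001011100100011 | 1 | 0
   7 | 1010000010111001000110 | 1 | 1
   8 | 0100000101110010001101 | 0 | 1
   9 | 1000001011100100011011 | 1 | 1
  10 | 0000010111001000110111 | 0 | 0
  11 | 0000101110010001101110 | 0 | 0
  12 | 0001011100100011011100 | 0 | 0
  13 | 0010111001000110111000 | 0 | 0
  14 | 0101110010001101110000 | 0 | 1
  15 | 1011100100011011100001 | 1 | 1
  16 | 0111001000110111000011 | 0 | 1
  17 | 1110010001101110000111 | 1 | 0
  18 | 1100100011011100001110 | 1 | 0
  19 | 1001000110111000011100 | 1 | 1
  20 | 0010001101110000111001 | 0 | 0
  21 | 0100011011100001110010 | 0 | 1
  22 | 1000110111000011100101 | 1 | 1
  23 | 0001101110000111001011 | 0 | 0
  24 | 0011011100001110010110 | 0 | 0
  25 | 0110111000011100101100 | 0 | 1
  26 | 1101110000111001011001 | 1 | 0
  27 | 1011100001110010110010 | 1 | 1
  28 | 0111000011100101100101 | 0 | 1
  29 | 1110000111001011001011 | 1 | 0
  30 | 1100001110010110010110 | 1 | 0
  31 | 1000011100101100101100 | 1 | 1
  32 | 0000111001011001011001 | 0 | 0
  33 | 0001110010110010110010 | 0 | 0
  34 | 0011100101100101100100 | 0 | 0
  35 | 0111001011001011001000 | 0 | 1
  36 | 1110010110010110010001 | 1 | 0
  37 | 1100101100101100100010 | 1 | 0
  38 | 1001011001011001000100 | 1 | 1
  39 | 0010110010110010001001 | 0 | 0
  40 | 0101100101100100010010 | 0 | 1
  41 | 1011001011001000100101 | 1 | 1
  42 | 0110010110010001001011 | 0 | 1
  43 | 1100101100100010010111 | 1 | 0
  44 | 1001011001000100101110 | 1 | 1
  45 | 0010110010001001011101 | 0 | 0
  46 | 0101100100010010111010 | 0 | 1
  47 | 1011001000100101110101 | 1 | 1
  48 | 0110010001001011101011 | 0 | 1
  49 | 1100100010010111010111 | 1 | 0
  50 | 1001000100101110101110 | 1 | 1
  51 | 0010001001011101011101 | 0 | 0
  52 | 0100010010111010111010 | 0 | 1
  53 | 1000100101110101110101 | 1 | 1
  54 | 0001001011101011101011 | 0 | 0
  55 | 0010010111010111010110 | 0 | 0
  56 | 0100101110101110101100 | 0 | 1
  57 | 1001011101011101011001 | 1 | 1
  58 | 0010111010111010110011 | 0 | 0
  59 | 0101110101110101100110 | 0 | 1
  60 | 1011101011101011001101 | 1 | 1
  61 | 0111010111010110011011 | 0 | 1
  62 | 1110101110101100110111 | 1 | 0
  63 | 1101011101011001101110 | 1 | 0
  64 | 1010111010110011011100 | 1 | 1
  65 | 0101110101100110111001 | 0 | 1
  66 | 1011101011001101110011 | 1 | 1
  67 | 0111010110011011100111 | 0 | 1
  68 | 1110101100110111001111 | 1 | 0
  69 | 1101011001101110011110 | 1 | 0
  70 | 1010110011011100111100 | 1 | 1
  71 | 0101100110111001111001 | 0 | 1
  72 | 1011001101110011110011 | 1 | 1
  73 | 0110011011100111100111 | 0 | 1
  74 | 1100110111001111001111 | 1 | 0
  75 | 1001101110011110011110 | 1 | 1
  76 | 0011011100111100111101 | 0 | 0
  77 | 0110111001111001111010 | 0 | 1
  78 | 1101110011110011110101 | 1 | 0
  79 | 1011100111100111101010 | 1 | 1
  80 | 0111001111001111010101 | 0 | 1
  81 | 1110011110011110101011 | 1 | 0
  82 | 1100111100111101010110 | 1 | 0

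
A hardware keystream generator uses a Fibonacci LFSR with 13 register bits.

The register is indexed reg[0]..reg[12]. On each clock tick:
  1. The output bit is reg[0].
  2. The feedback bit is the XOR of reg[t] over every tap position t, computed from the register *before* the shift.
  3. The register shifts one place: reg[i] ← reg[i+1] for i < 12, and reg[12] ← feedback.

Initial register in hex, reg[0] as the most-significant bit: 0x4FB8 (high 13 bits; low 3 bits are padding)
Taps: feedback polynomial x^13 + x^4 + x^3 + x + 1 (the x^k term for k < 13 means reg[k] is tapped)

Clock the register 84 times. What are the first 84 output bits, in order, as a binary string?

010011111011101010110101100010010101001000100010001010101010110000000010101000011100

k : reg_k → out_k, fb_k
0: 0100111110111 → 0, fb=0
1: 1001111101110 → 1, fb=1
2: 0011111011101 → 0, fb=0
3: 0111110111010 → 0, fb=1
4: 1111101110101 → 1, fb=0
5: 1111011101010 → 1, fb=1
6: 1110111010101 → 1, fb=1
7: 1101110101011 → 1, fb=0
8: 1011101010110 → 1, fb=1
9: 0111010101101 → 0, fb=0
10: 1110101011010 → 1, fb=1
11: 1101010110101 → 1, fb=1
12: 1010101101011 → 1, fb=0
13: 0101011010110 → 0, fb=0
14: 1010110101100 → 1, fb=0
15: 0101101011000 → 0, fb=1
16: 1011010110001 → 1, fb=0
17: 0110101100010 → 0, fb=0
18: 1101011000100 → 1, fb=1
19: 1010110001001 → 1, fb=0
20: 0101100010010 → 0, fb=1
21: 1011000100101 → 1, fb=0
22: 0110001001010 → 0, fb=1
23: 1100010010101 → 1, fb=0
24: 1000100101010 → 1, fb=0
25: 0001001010100 → 0, fb=1
26: 0010010101001 → 0, fb=0
27: 0100101010010 → 0, fb=0
28: 1001010100100 → 1, fb=0
29: 0010101001000 → 0, fb=1
30: 0101010010001 → 0, fb=0
31: 1010100100010 → 1, fb=0
32: 0101001000100 → 0, fb=0
33: 1010010001000 → 1, fb=1
34: 0100100010001 → 0, fb=0
35: 1001000100010 → 1, fb=0
36: 0010001000100 → 0, fb=0
37: 0100010001000 → 0, fb=1
38: 1000100010001 → 1, fb=0
39: 0001000100010 → 0, fb=1
40: 0010001000101 → 0, fb=0
41: 0100010001010 → 0, fb=1
42: 1000100010101 → 1, fb=0
43: 0001000101010 → 0, fb=1
44: 0010001010101 → 0, fb=0
45: 0100010101010 → 0, fb=1
46: 1000101010101 → 1, fb=0
47: 0001010101010 → 0, fb=1
48: 0010101010101 → 0, fb=1
49: 0101010101011 → 0, fb=0
50: 1010101010110 → 1, fb=0
51: 0101010101100 → 0, fb=0
52: 1010101011000 → 1, fb=0
53: 0101010110000 → 0, fb=0
54: 1010101100000 → 1, fb=0
55: 0101011000000 → 0, fb=0
56: 1010110000000 → 1, fb=0
57: 0101100000000 → 0, fb=1
58: 1011000000001 → 1, fb=0
59: 0110000000010 → 0, fb=1
60: 1100000000101 → 1, fb=0
61: 1000000001010 → 1, fb=1
62: 0000000010101 → 0, fb=0
63: 0000000101010 → 0, fb=0
64: 0000001010100 → 0, fb=0
65: 0000010101000 → 0, fb=0
66: 0000101010000 → 0, fb=1
67: 0001010100001 → 0, fb=1
68: 0010101000011 → 0, fb=1
69: 0101010000111 → 0, fb=0
70: 1010100001110 → 1, fb=0
71: 0101000011100 → 0, fb=0
72: 1010000111000 → 1, fb=1
73: 0100001110001 → 0, fb=1
74: 1000011100011 → 1, fb=1
75: 0000111000111 → 0, fb=1
76: 0001110001111 → 0, fb=0
77: 0011100011110 → 0, fb=0
78: 0111000111100 → 0, fb=0
79: 1110001111000 → 1, fb=0
80: 1100011110000 → 1, fb=0
81: 1000111100000 → 1, fb=0
82: 0001111000000 → 0, fb=0
83: 0011110000000 → 0, fb=0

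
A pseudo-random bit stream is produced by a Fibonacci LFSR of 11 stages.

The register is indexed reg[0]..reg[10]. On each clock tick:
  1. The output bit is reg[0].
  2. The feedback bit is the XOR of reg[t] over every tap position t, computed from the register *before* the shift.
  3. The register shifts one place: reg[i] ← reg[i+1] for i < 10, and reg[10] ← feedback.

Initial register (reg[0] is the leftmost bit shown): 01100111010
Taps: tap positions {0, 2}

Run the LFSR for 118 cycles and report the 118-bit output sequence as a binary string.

0110011101011111010001000100101010101100000000111000000110110000111011100110101011111000001000110001010111101000010010

k : reg_k → out_k, fb_k
0: 01100111010 → 0, fb=1
1: 11001110101 → 1, fb=1
2: 10011101011 → 1, fb=1
3: 00111010111 → 0, fb=1
4: 01110101111 → 0, fb=1
5: 11101011111 → 1, fb=0
6: 11010111110 → 1, fb=1
7: 10101111101 → 1, fb=0
8: 01011111010 → 0, fb=0
9: 10111110100 → 1, fb=0
10: 01111101000 → 0, fb=1
11: 11111010001 → 1, fb=0
12: 11110100010 → 1, fb=0
13: 11101000100 → 1, fb=0
14: 11010001000 → 1, fb=1
15: 10100010001 → 1, fb=0
16: 01000100010 → 0, fb=0
17: 10001000100 → 1, fb=1
18: 00010001001 → 0, fb=0
19: 00100010010 → 0, fb=1
20: 01000100101 → 0, fb=0
21: 10001001010 → 1, fb=1
22: 00010010101 → 0, fb=0
23: 00100101010 → 0, fb=1
24: 01001010101 → 0, fb=0
25: 10010101010 → 1, fb=1
26: 00101010101 → 0, fb=1
27: 01010101011 → 0, fb=0
28: 10101010110 → 1, fb=0
29: 01010101100 → 0, fb=0
30: 10101011000 → 1, fb=0
31: 01010110000 → 0, fb=0
32: 10101100000 → 1, fb=0
33: 01011000000 → 0, fb=0
34: 10110000000 → 1, fb=0
35: 01100000000 → 0, fb=1
36: 11000000001 → 1, fb=1
37: 10000000011 → 1, fb=1
38: 00000000111 → 0, fb=0
39: 00000001110 → 0, fb=0
40: 00000011100 → 0, fb=0
41: 00000111000 → 0, fb=0
42: 00001110000 → 0, fb=0
43: 00011100000 → 0, fb=0
44: 00111000000 → 0, fb=1
45: 01110000001 → 0, fb=1
46: 11100000011 → 1, fb=0
47: 11000000110 → 1, fb=1
48: 10000001101 → 1, fb=1
49: 00000011011 → 0, fb=0
50: 00000110110 → 0, fb=0
51: 00001101100 → 0, fb=0
52: 00011011000 → 0, fb=0
53: 00110110000 → 0, fb=1
54: 01101100001 → 0, fb=1
55: 11011000011 → 1, fb=1
56: 10110000111 → 1, fb=0
57: 01100001110 → 0, fb=1
58: 11000011101 → 1, fb=1
59: 10000111011 → 1, fb=1
60: 00001110111 → 0, fb=0
61: 00011101110 → 0, fb=0
62: 00111011100 → 0, fb=1
63: 01110111001 → 0, fb=1
64: 11101110011 → 1, fb=0
65: 11011100110 → 1, fb=1
66: 10111001101 → 1, fb=0
67: 01110011010 → 0, fb=1
68: 11100110101 → 1, fb=0
69: 11001101010 → 1, fb=1
70: 10011010101 → 1, fb=1
71: 00110101011 → 0, fb=1
72: 01101010111 → 0, fb=1
73: 11010101111 → 1, fb=1
74: 10101011111 → 1, fb=0
75: 01010111110 → 0, fb=0
76: 10101111100 → 1, fb=0
77: 01011111000 → 0, fb=0
78: 10111110000 → 1, fb=0
79: 01111100000 → 0, fb=1
80: 11111000001 → 1, fb=0
81: 11110000010 → 1, fb=0
82: 11100000100 → 1, fb=0
83: 11000001000 → 1, fb=1
84: 10000010001 → 1, fb=1
85: 00000100011 → 0, fb=0
86: 00001000110 → 0, fb=0
87: 00010001100 → 0, fb=0
88: 00100011000 → 0, fb=1
89: 01000110001 → 0, fb=0
90: 10001100010 → 1, fb=1
91: 00011000101 → 0, fb=0
92: 00110001010 → 0, fb=1
93: 01100010101 → 0, fb=1
94: 11000101011 → 1, fb=1
95: 10001010111 → 1, fb=1
96: 00010101111 → 0, fb=0
97: 00101011110 → 0, fb=1
98: 01010111101 → 0, fb=0
99: 10101111010 → 1, fb=0
100: 01011110100 → 0, fb=0
101: 10111101000 → 1, fb=0
102: 01111010000 → 0, fb=1
103: 11110100001 → 1, fb=0
104: 11101000010 → 1, fb=0
105: 11010000100 → 1, fb=1
106: 10100001001 → 1, fb=0
107: 01000010010 → 0, fb=0
108: 10000100100 → 1, fb=1
109: 00001001001 → 0, fb=0
110: 00010010010 → 0, fb=0
111: 00100100100 → 0, fb=1
112: 01001001001 → 0, fb=0
113: 10010010010 → 1, fb=1
114: 00100100101 → 0, fb=1
115: 01001001011 → 0, fb=0
116: 10010010110 → 1, fb=1
117: 00100101101 → 0, fb=1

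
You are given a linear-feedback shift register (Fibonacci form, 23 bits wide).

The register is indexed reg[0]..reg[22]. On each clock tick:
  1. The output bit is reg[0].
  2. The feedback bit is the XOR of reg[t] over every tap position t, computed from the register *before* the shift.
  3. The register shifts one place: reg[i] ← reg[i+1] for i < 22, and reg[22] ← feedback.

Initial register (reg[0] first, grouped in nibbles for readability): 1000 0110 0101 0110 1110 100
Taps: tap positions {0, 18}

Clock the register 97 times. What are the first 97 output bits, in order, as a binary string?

step | reg (before) | out | fb
   0 | 10000110010101101110100 | 1 | 0
   1 | 00001100101011011101000 | 0 | 0
   2 | 00011001010110111010000 | 0 | 1
   3 | 00110010101101110100001 | 0 | 0
   4 | 01100101011011101000010 | 0 | 0
   5 | 11001010110111010000100 | 1 | 1
   6 | 10010101101110100001001 | 1 | 1
   7 | 00101011011101000010011 | 0 | 1
   8 | 01010110111010000100111 | 0 | 0
   9 | 10101101110100001001110 | 1 | 1
  10 | 01011011101000010011101 | 0 | 1
  11 | 10110111010000100111011 | 1 | 0
  12 | 01101110100001001110110 | 0 | 1
  13 | 11011101000010011101101 | 1 | 1
  14 | 10111010000100111011011 | 1 | 0
  15 | 01110100001001110110110 | 0 | 1
  16 | 11101000010011101101101 | 1 | 1
  17 | 11010000100111011011011 | 1 | 0
  18 | 10100001001110110110110 | 1 | 0
  19 | 01000010011101101101100 | 0 | 0
  20 | 10000100111011011011000 | 1 | 0
  21 | 00001001110110110110000 | 0 | 1
  22 | 00010011101101101100001 | 0 | 0
  23 | 00100111011011011000010 | 0 | 0
  24 | 01001110110110110000100 | 0 | 0
  25 | 10011101101101100001000 | 1 | 1
  26 | 00111011011011000010001 | 0 | 1
  27 | 01110110110110000100011 | 0 | 0
  28 | 11101101101100001000110 | 1 | 1
  29 | 11011011011000010001101 | 1 | 1
  30 | 10110110110000100011011 | 1 | 0
  31 | 01101101100001000110110 | 0 | 1
  32 | 11011011000010001101101 | 1 | 1
  33 | 10110110000100011011011 | 1 | 0
  34 | 01101100001000110110110 | 0 | 1
  35 | 11011000010001101101101 | 1 | 1
  36 | 10110000100011011011011 | 1 | 0
  37 | 01100001000110110110110 | 0 | 1
  38 | 11000010001101101101101 | 1 | 1
  39 | 10000100011011011011011 | 1 | 0
  40 | 00001000110110110110110 | 0 | 1
  41 | 00010001101101101101101 | 0 | 0
  42 | 00100011011011011011010 | 0 | 1
  43 | 01000110110110110110101 | 0 | 1
  44 | 10001101101101101101011 | 1 | 1
  45 | 00011011011011011010111 | 0 | 1
  46 | 00110110110110110101111 | 0 | 0
  47 | 01101101101101101011110 | 0 | 1
  48 | 11011011011011010111101 | 1 | 0
  49 | 10110110110110101111010 | 1 | 0
  50 | 01101101101101011110100 | 0 | 1
  51 | 11011011011010111101001 | 1 | 1
  52 | 10110110110101111010011 | 1 | 0
  53 | 01101101101011110100110 | 0 | 0
  54 | 11011011010111101001100 | 1 | 1
  55 | 10110110101111010011001 | 1 | 0
  56 | 01101101011110100110010 | 0 | 1
  57 | 11011010111101001100101 | 1 | 1
  58 | 10110101111010011001011 | 1 | 1
  59 | 01101011110100110010111 | 0 | 1
  60 | 11010111101001100101111 | 1 | 1
  61 | 10101111010011001011111 | 1 | 0
  62 | 01011110100110010111110 | 0 | 1
  63 | 10111101001100101111101 | 1 | 0
  64 | 01111010011001011111010 | 0 | 1
  65 | 11110100110010111110101 | 1 | 0
  66 | 11101001100101111101010 | 1 | 1
  67 | 11010011001011111010101 | 1 | 0
  68 | 10100110010111110101010 | 1 | 1
  69 | 01001100101111101010101 | 0 | 1
  70 | 10011001011111010101011 | 1 | 1
  71 | 00110010111110101010111 | 0 | 1
  72 | 01100101111101010101111 | 0 | 0
  73 | 11001011111010101011110 | 1 | 0
  74 | 10010111110101010111100 | 1 | 0
  75 | 00101111101010101111000 | 0 | 1
  76 | 01011111010101011110001 | 0 | 1
  77 | 10111110101010111100011 | 1 | 1
  78 | 01111101010101111000111 | 0 | 0
  79 | 11111010101011110001110 | 1 | 1
  80 | 11110101010111100011101 | 1 | 0
  81 | 11101010101111000111010 | 1 | 0
  82 | 11010101011110001110100 | 1 | 0
  83 | 10101010111100011101000 | 1 | 1
  84 | 01010101111000111010001 | 0 | 1
  85 | 10101011110001110100011 | 1 | 1
  86 | 01010111100011101000111 | 0 | 0
  87 | 10101111000111010001110 | 1 | 1
  88 | 01011110001110100011101 | 0 | 1
  89 | 10111100011101000111011 | 1 | 0
  90 | 01111000111010001110110 | 0 | 1
  91 | 11110001110100011101101 | 1 | 1
  92 | 11100011101000111011011 | 1 | 0
  93 | 11000111010001110110110 | 1 | 0
  94 | 10001110100011101101100 | 1 | 1
  95 | 00011101000111011011001 | 0 | 1
  96 | 00111010001110110110011 | 0 | 1

1000011001010110111010000100111011011011000010001101101101101101011110100110010111110101010111100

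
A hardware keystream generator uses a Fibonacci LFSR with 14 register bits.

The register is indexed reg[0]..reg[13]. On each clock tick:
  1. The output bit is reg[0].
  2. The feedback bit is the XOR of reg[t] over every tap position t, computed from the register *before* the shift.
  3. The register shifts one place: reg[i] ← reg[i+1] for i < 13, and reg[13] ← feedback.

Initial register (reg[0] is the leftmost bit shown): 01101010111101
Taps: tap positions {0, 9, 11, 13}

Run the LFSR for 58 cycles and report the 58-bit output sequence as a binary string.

0110101011110111010100100000100000001110111100010001111101

k : reg_k → out_k, fb_k
0: 01101010111101 → 0, fb=1
1: 11010101111011 → 1, fb=1
2: 10101011110111 → 1, fb=0
3: 01010111101110 → 0, fb=1
4: 10101111011101 → 1, fb=0
5: 01011110111010 → 0, fb=1
6: 10111101110101 → 1, fb=0
7: 01111011101010 → 0, fb=0
8: 11110111010100 → 1, fb=1
9: 11101110101001 → 1, fb=0
10: 11011101010010 → 1, fb=0
11: 10111010100100 → 1, fb=0
12: 01110101001000 → 0, fb=0
13: 11101010010000 → 1, fb=0
14: 11010100100000 → 1, fb=1
15: 10101001000001 → 1, fb=0
16: 01010010000010 → 0, fb=0
17: 10100100000100 → 1, fb=0
18: 01001000001000 → 0, fb=0
19: 10010000010000 → 1, fb=0
20: 00100000100000 → 0, fb=0
21: 01000001000000 → 0, fb=0
22: 10000010000000 → 1, fb=1
23: 00000100000001 → 0, fb=1
24: 00001000000011 → 0, fb=1
25: 00010000000111 → 0, fb=0
26: 00100000001110 → 0, fb=1
27: 01000000011101 → 0, fb=1
28: 10000000111011 → 1, fb=1
29: 00000001110111 → 0, fb=1
30: 00000011101111 → 0, fb=0
31: 00000111011110 → 0, fb=0
32: 00001110111100 → 0, fb=0
33: 00011101111000 → 0, fb=1
34: 00111011110001 → 0, fb=0
35: 01110111100010 → 0, fb=0
36: 11101111000100 → 1, fb=0
37: 11011110001000 → 1, fb=1
38: 10111100010001 → 1, fb=1
39: 01111000100011 → 0, fb=1
40: 11110001000111 → 1, fb=1
41: 11100010001111 → 1, fb=1
42: 11000100011111 → 1, fb=0
43: 10001000111110 → 1, fb=1
44: 00010001111101 → 0, fb=1
45: 00100011111011 → 0, fb=0
46: 01000111110110 → 0, fb=0
47: 10001111101100 → 1, fb=0
48: 00011111011000 → 0, fb=1
49: 00111110110001 → 0, fb=0
50: 01111101100010 → 0, fb=0
51: 11111011000100 → 1, fb=0
52: 11110110001000 → 1, fb=1
53: 11101100010001 → 1, fb=1
54: 11011000100011 → 1, fb=0
55: 10110001000110 → 1, fb=0
56: 01100010001100 → 0, fb=1
57: 11000100011001 → 1, fb=1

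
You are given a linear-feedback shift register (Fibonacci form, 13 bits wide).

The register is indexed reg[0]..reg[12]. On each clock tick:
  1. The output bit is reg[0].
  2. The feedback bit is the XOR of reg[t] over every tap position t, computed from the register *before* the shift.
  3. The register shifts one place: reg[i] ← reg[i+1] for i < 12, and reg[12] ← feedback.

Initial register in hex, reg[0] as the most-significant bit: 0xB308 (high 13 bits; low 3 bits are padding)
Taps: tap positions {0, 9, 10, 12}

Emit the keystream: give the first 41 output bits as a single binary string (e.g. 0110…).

10110011000010000001001000111000000111010

tick  register→output (feedback)
  0  1011001100001→1 (0)
  1  0110011000010→0 (0)
  2  1100110000100→1 (0)
  3  1001100001000→1 (0)
  4  0011000010000→0 (0)
  5  0110000100000→0 (0)
  6  1100001000000→1 (1)
  7  1000010000001→1 (0)
  8  0000100000010→0 (0)
  9  0001000000100→0 (1)
 10  0010000001001→0 (0)
 11  0100000010010→0 (0)
 12  1000000100100→1 (0)
 13  0000001001000→0 (1)
 14  0000010010001→0 (1)
 15  0000100100011→0 (1)
 16  0001001000111→0 (0)
 17  0010010001110→0 (0)
 18  0100100011100→0 (0)
 19  1001000111000→1 (0)
 20  0010001110000→0 (0)
 21  0100011100000→0 (0)
 22  1000111000000→1 (1)
 23  0001110000001→0 (1)
 24  0011100000011→0 (1)
 25  0111000000111→0 (0)
 26  1110000001110→1 (1)
 27  1100000011101→1 (0)
 28  1000000111010→1 (0)
 29  0000001110100→0 (1)
 30  0000011101001→0 (0)
 31  0000111010010→0 (0)
 32  0001110100100→0 (1)
 33  0011101001001→0 (0)
 34  0111010010010→0 (0)
 35  1110100100100→1 (0)
 36  1101001001000→1 (0)
 37  1010010010000→1 (1)
 38  0100100100001→0 (1)
 39  1001001000011→1 (0)
 40  0010010000110→0 (1)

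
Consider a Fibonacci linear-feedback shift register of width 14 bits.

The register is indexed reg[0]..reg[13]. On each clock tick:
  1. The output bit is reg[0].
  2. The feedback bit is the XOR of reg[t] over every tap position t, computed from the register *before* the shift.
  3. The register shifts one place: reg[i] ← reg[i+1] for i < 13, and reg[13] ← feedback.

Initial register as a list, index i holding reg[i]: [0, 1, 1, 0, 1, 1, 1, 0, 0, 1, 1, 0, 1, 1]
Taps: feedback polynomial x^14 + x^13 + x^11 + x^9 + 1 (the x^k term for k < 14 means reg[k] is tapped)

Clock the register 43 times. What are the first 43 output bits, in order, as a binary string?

step | reg (before) | out | fb
   0 | 01101110011011 | 0 | 0
   1 | 11011100110110 | 1 | 1
   2 | 10111001101101 | 1 | 1
   3 | 01110011011011 | 0 | 0
   4 | 11100110110110 | 1 | 1
   5 | 11001101101101 | 1 | 1
   6 | 10011011011011 | 1 | 1
   7 | 00110110110111 | 0 | 1
   8 | 01101101101111 | 0 | 0
   9 | 11011011011110 | 1 | 1
  10 | 10110110111101 | 1 | 0
  11 | 01101101111010 | 0 | 1
  12 | 11011011110101 | 1 | 0
  13 | 10110111101010 | 1 | 1
  14 | 01101111010101 | 0 | 1
  15 | 11011110101011 | 1 | 0
  16 | 10111101010110 | 1 | 1
  17 | 01111010101101 | 0 | 0
  18 | 11110101011010 | 1 | 0
  19 | 11101010110100 | 1 | 1
  20 | 11010101101001 | 1 | 0
  21 | 10101011010010 | 1 | 0
  22 | 01010110100100 | 0 | 1
  23 | 10101101001001 | 1 | 0
  24 | 01011010010010 | 0 | 1
  25 | 10110100100101 | 1 | 1
  26 | 01101001001011 | 0 | 1
  27 | 11010010010111 | 1 | 0
  28 | 10100100101110 | 1 | 0
  29 | 01001001011100 | 0 | 0
  30 | 10010010111000 | 1 | 0
  31 | 00100101110000 | 0 | 1
  32 | 01001011100001 | 0 | 1
  33 | 10010111000011 | 1 | 0
  34 | 00101110000110 | 0 | 1
  35 | 01011100001101 | 0 | 0
  36 | 10111000011010 | 1 | 0
  37 | 01110000110100 | 0 | 0
  38 | 11100001101000 | 1 | 1
  39 | 11000011010001 | 1 | 1
  40 | 10000110100011 | 1 | 0
  41 | 00001101000110 | 0 | 1
  42 | 00011010001101 | 0 | 0

0110111001101101101111010101101001001011100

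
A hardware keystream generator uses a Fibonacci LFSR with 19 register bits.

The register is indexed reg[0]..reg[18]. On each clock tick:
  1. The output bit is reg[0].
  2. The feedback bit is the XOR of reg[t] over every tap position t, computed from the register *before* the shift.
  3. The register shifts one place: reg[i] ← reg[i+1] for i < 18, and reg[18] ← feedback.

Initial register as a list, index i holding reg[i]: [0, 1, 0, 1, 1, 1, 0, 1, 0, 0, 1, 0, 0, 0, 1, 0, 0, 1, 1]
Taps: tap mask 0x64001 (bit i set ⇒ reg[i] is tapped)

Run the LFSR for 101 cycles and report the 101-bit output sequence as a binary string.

01011101001000100111101100100111001010000011000111100011011111001010000111101101001001110110100010000

tick  register→output (feedback)
  0  0101110100100010011→0 (1)
  1  1011101001000100111→1 (1)
  2  0111010010001001111→0 (0)
  3  1110100100010011110→1 (1)
  4  1101001000100111101→1 (1)
  5  1010010001001111011→1 (0)
  6  0100100010011110110→0 (0)
  7  1001000100111101100→1 (1)
  8  0010001001111011001→0 (0)
  9  0100010011110110010→0 (0)
 10  1000100111101100100→1 (1)
 11  0001001111011001001→0 (1)
 12  0010011110110010011→0 (1)
 13  0100111101100100111→0 (0)
 14  1001111011001001110→1 (0)
 15  0011110110010011100→0 (1)
 16  0111101100100111001→0 (0)
 17  1111011001001110010→1 (1)
 18  1110110010011100101→1 (0)
 19  1101100100111001010→1 (0)
 20  1011001001110010100→1 (0)
 21  0110010011100101000→0 (0)
 22  1100100111001010000→1 (0)
 23  1001001110010100000→1 (1)
 24  0010011100101000001→0 (1)
 25  0100111001010000011→0 (0)
 26  1001110010100000110→1 (0)
 27  0011100101000001100→0 (0)
 28  0111001010000011000→0 (1)
 29  1110010100000110001→1 (1)
 30  1100101000001100011→1 (1)
 31  1001010000011000111→1 (1)
 32  0010100000110001111→0 (0)
 33  0101000001100011110→0 (0)
 34  1010000011000111100→1 (0)
 35  0100000110001111000→0 (1)
 36  1000001100011110001→1 (1)
 37  0000011000111100011→0 (0)
 38  0000110001111000110→0 (1)
 39  0001100011110001101→0 (1)
 40  0011000111100011011→0 (1)
 41  0110001111000110111→0 (1)
 42  1100011110001101111→1 (1)
 43  1000111100011011111→1 (0)
 44  0001111000110111110→0 (0)
 45  0011110001101111100→0 (1)
 46  0111100011011111001→0 (0)
 47  1111000110111110010→1 (1)
 48  1110001101111100101→1 (0)
 49  1100011011111001010→1 (0)
 50  1000110111110010100→1 (0)
 51  0001101111100101000→0 (0)
 52  0011011111001010000→0 (1)
 53  0110111110010100001→0 (1)
 54  1101111100101000011→1 (1)
 55  1011111001010000111→1 (1)
 56  0111110010100001111→0 (0)
 57  1111100101000011110→1 (1)
 58  1111001010000111101→1 (1)
 59  1110010100001111011→1 (0)
 60  1100101000011110110→1 (1)
 61  1001010000111101101→1 (0)
 62  0010100001111011010→0 (0)
 63  0101000011110110100→0 (1)
 64  1010000111101101001→1 (0)
 65  0100001111011010010→0 (0)
 66  1000011110110100100→1 (1)
 67  0000111101101001001→0 (1)
 68  0001111011010010011→0 (1)
 69  0011110110100100111→0 (0)
 70  0111101101001001110→0 (1)
 71  1111011010010011101→1 (1)
 72  1110110100100111011→1 (0)
 73  1101101001001110110→1 (1)
 74  1011010010011101101→1 (0)
 75  0110100100111011010→0 (0)
 76  1101001001110110100→1 (0)
 77  1010010011101101000→1 (1)
 78  0100100111011010001→0 (0)
 79  1001001110110100010→1 (0)
 80  0010011101101000100→0 (0)
 81  0100111011010001000→0 (0)
 82  1001110110100010000→1 (0)
 83  0011101101000100000→0 (0)
 84  0111011010001000000→0 (0)
 85  1110110100010000000→1 (1)
 86  1101101000100000001→1 (0)
 87  1011010001000000010→1 (0)
 88  0110100010000000100→0 (0)
 89  1101000100000001000→1 (1)
 90  1010001000000010001→1 (1)
 91  0100010000000100011→0 (0)
 92  1000100000001000110→1 (0)
 93  0001000000010001100→0 (0)
 94  0010000000100011000→0 (1)
 95  0100000001000110001→0 (0)
 96  1000000010001100010→1 (0)
 97  0000000100011000100→0 (0)
 98  0000001000110001000→0 (0)
 99  0000010001100010000→0 (1)
100  0000100011000100001→0 (1)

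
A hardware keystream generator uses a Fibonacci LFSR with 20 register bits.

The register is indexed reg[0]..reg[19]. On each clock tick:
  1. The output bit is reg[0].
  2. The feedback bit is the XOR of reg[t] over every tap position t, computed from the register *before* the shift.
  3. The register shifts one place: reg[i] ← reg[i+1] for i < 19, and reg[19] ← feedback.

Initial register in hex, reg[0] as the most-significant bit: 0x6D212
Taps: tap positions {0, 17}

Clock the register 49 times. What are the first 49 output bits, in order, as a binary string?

0110110100100001001000101000001001011001000010010

k : reg_k → out_k, fb_k
0: 01101101001000010010 → 0, fb=0
1: 11011010010000100100 → 1, fb=0
2: 10110100100001001000 → 1, fb=1
3: 01101001000010010001 → 0, fb=0
4: 11010010000100100010 → 1, fb=1
5: 10100100001001000101 → 1, fb=0
6: 01001000010010001010 → 0, fb=0
7: 10010000100100010100 → 1, fb=0
8: 00100001001000101000 → 0, fb=0
9: 01000010010001010000 → 0, fb=0
10: 10000100100010100000 → 1, fb=1
11: 00001001000101000001 → 0, fb=0
12: 00010010001010000010 → 0, fb=0
13: 00100100010100000100 → 0, fb=1
14: 01001000101000001001 → 0, fb=0
15: 10010001010000010010 → 1, fb=1
16: 00100010100000100101 → 0, fb=1
17: 01000101000001001011 → 0, fb=0
18: 10001010000010010110 → 1, fb=0
19: 00010100000100101100 → 0, fb=1
20: 00101000001001011001 → 0, fb=0
21: 01010000010010110010 → 0, fb=0
22: 10100000100101100100 → 1, fb=0
23: 01000001001011001000 → 0, fb=0
24: 10000010010110010000 → 1, fb=1
25: 00000100101100100001 → 0, fb=0
26: 00001001011001000010 → 0, fb=0
27: 00010010110010000100 → 0, fb=1
28: 00100101100100001001 → 0, fb=0
29: 01001011001000010010 → 0, fb=0
30: 10010110010000100100 → 1, fb=0
31: 00101100100001001000 → 0, fb=0
32: 01011001000010010000 → 0, fb=0
33: 10110010000100100000 → 1, fb=1
34: 01100100001001000001 → 0, fb=0
35: 11001000010010000010 → 1, fb=1
36: 10010000100100000101 → 1, fb=0
37: 00100001001000001010 → 0, fb=0
38: 01000010010000010100 → 0, fb=1
39: 10000100100000101001 → 1, fb=1
40: 00001001000001010011 → 0, fb=0
41: 00010010000010100110 → 0, fb=1
42: 00100100000101001101 → 0, fb=1
43: 01001000001010011011 → 0, fb=0
44: 10010000010100110110 → 1, fb=0
45: 00100000101001101100 → 0, fb=1
46: 01000001010011011001 → 0, fb=0
47: 10000010100110110010 → 1, fb=1
48: 00000101001101100101 → 0, fb=1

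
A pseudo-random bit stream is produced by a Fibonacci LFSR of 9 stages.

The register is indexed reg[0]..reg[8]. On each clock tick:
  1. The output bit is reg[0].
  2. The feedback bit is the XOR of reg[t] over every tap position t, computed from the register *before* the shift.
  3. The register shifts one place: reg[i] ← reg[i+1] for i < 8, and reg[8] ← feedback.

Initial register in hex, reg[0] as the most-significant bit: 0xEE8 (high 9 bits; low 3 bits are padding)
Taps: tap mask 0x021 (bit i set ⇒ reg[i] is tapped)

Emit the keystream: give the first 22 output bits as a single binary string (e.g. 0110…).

k : reg_k → out_k, fb_k
0: 111011101 → 1, fb=0
1: 110111010 → 1, fb=0
2: 101110100 → 1, fb=1
3: 011101001 → 0, fb=1
4: 111010011 → 1, fb=1
5: 110100111 → 1, fb=1
6: 101001111 → 1, fb=0
7: 010011110 → 0, fb=1
8: 100111101 → 1, fb=0
9: 001111010 → 0, fb=1
10: 011110101 → 0, fb=0
11: 111101010 → 1, fb=0
12: 111010100 → 1, fb=1
13: 110101001 → 1, fb=0
14: 101010010 → 1, fb=1
15: 010100101 → 0, fb=0
16: 101001010 → 1, fb=0
17: 010010100 → 0, fb=0
18: 100101000 → 1, fb=0
19: 001010000 → 0, fb=0
20: 010100000 → 0, fb=0
21: 101000000 → 1, fb=1

1110111010011110101001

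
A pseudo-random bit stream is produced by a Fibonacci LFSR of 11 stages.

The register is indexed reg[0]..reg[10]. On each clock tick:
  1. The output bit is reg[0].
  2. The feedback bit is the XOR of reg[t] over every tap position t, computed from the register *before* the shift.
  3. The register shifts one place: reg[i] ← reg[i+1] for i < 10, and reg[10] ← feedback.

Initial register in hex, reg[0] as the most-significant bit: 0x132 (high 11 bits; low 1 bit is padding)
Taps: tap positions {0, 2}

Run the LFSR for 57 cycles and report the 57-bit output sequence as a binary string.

tick  register→output (feedback)
  0  00010011001→0 (0)
  1  00100110010→0 (1)
  2  01001100101→0 (0)
  3  10011001010→1 (1)
  4  00110010101→0 (1)
  5  01100101011→0 (1)
  6  11001010111→1 (1)
  7  10010101111→1 (1)
  8  00101011111→0 (1)
  9  01010111111→0 (0)
 10  10101111110→1 (0)
 11  01011111100→0 (0)
 12  10111111000→1 (0)
 13  01111110000→0 (1)
 14  11111100001→1 (0)
 15  11111000010→1 (0)
 16  11110000100→1 (0)
 17  11100001000→1 (0)
 18  11000010000→1 (1)
 19  10000100001→1 (1)
 20  00001000011→0 (0)
 21  00010000110→0 (0)
 22  00100001100→0 (1)
 23  01000011001→0 (0)
 24  10000110010→1 (1)
 25  00001100101→0 (0)
 26  00011001010→0 (0)
 27  00110010100→0 (1)
 28  01100101001→0 (1)
 29  11001010011→1 (1)
 30  10010100111→1 (1)
 31  00101001111→0 (1)
 32  01010011111→0 (0)
 33  10100111110→1 (0)
 34  01001111100→0 (0)
 35  10011111000→1 (1)
 36  00111110001→0 (1)
 37  01111100011→0 (1)
 38  11111000111→1 (0)
 39  11110001110→1 (0)
 40  11100011100→1 (0)
 41  11000111000→1 (1)
 42  10001110001→1 (1)
 43  00011100011→0 (0)
 44  00111000110→0 (1)
 45  01110001101→0 (1)
 46  11100011011→1 (0)
 47  11000110110→1 (1)
 48  10001101101→1 (1)
 49  00011011011→0 (0)
 50  00110110110→0 (1)
 51  01101101101→0 (1)
 52  11011011011→1 (1)
 53  10110110111→1 (0)
 54  01101101110→0 (1)
 55  11011011101→1 (1)
 56  10110111011→1 (0)

000100110010101111110000100001100101001111100011100011011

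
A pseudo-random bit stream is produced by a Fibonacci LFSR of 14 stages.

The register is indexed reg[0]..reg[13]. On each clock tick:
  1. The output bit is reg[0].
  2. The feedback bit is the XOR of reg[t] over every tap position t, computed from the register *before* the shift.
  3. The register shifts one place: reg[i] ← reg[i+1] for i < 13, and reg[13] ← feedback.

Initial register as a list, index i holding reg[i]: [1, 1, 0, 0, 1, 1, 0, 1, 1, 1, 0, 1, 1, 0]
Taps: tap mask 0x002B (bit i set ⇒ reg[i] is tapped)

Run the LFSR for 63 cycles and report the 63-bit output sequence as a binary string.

k : reg_k → out_k, fb_k
0: 11001101110110 → 1, fb=1
1: 10011011101101 → 1, fb=0
2: 00110111011010 → 0, fb=0
3: 01101110110100 → 0, fb=0
4: 11011101101000 → 1, fb=0
5: 10111011010000 → 1, fb=0
6: 01110110100000 → 0, fb=1
7: 11101101000001 → 1, fb=1
8: 11011010000011 → 1, fb=1
9: 10110100000111 → 1, fb=1
10: 01101000001111 → 0, fb=1
11: 11010000011111 → 1, fb=1
12: 10100000111111 → 1, fb=1
13: 01000001111111 → 0, fb=1
14: 10000011111111 → 1, fb=1
15: 00000111111111 → 0, fb=1
16: 00001111111111 → 0, fb=1
17: 00011111111111 → 0, fb=0
18: 00111111111110 → 0, fb=0
19: 01111111111100 → 0, fb=1
20: 11111111111001 → 1, fb=0
21: 11111111110010 → 1, fb=0
22: 11111111100100 → 1, fb=0
23: 11111111001000 → 1, fb=0
24: 11111110010000 → 1, fb=0
25: 11111100100000 → 1, fb=0
26: 11111001000000 → 1, fb=1
27: 11110010000001 → 1, fb=1
28: 11100100000011 → 1, fb=1
29: 11001000000111 → 1, fb=0
30: 10010000001110 → 1, fb=0
31: 00100000011100 → 0, fb=0
32: 01000000111000 → 0, fb=1
33: 10000001110001 → 1, fb=1
34: 00000011100011 → 0, fb=0
35: 00000111000110 → 0, fb=1
36: 00001110001101 → 0, fb=1
37: 00011100011011 → 0, fb=0
38: 00111000110110 → 0, fb=1
39: 01110001101101 → 0, fb=0
40: 11100011011010 → 1, fb=0
41: 11000110110100 → 1, fb=1
42: 10001101101001 → 1, fb=0
43: 00011011010010 → 0, fb=1
44: 00110110100101 → 0, fb=0
45: 01101101001010 → 0, fb=0
46: 11011010010100 → 1, fb=1
47: 10110100101001 → 1, fb=1
48: 01101001010011 → 0, fb=1
49: 11010010100111 → 1, fb=1
50: 10100101001111 → 1, fb=0
51: 01001010011110 → 0, fb=1
52: 10010100111101 → 1, fb=1
53: 00101001111011 → 0, fb=0
54: 01010011110110 → 0, fb=0
55: 10100111101100 → 1, fb=0
56: 01001111011000 → 0, fb=0
57: 10011110110000 → 1, fb=1
58: 00111101100001 → 0, fb=0
59: 01111011000010 → 0, fb=0
60: 11110110000100 → 1, fb=0
61: 11101100001000 → 1, fb=1
62: 11011000010001 → 1, fb=1

110011011101101000001111111111100100000011100011011010010100111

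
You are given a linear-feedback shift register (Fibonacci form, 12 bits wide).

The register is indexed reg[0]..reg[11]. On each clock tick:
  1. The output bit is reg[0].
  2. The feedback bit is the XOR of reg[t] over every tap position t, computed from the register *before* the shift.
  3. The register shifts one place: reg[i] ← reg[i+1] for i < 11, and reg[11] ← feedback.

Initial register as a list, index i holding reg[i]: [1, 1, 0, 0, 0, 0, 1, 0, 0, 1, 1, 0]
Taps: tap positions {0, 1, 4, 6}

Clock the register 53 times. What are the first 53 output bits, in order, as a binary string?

step | reg (before) | out | fb
   0 | 110000100110 | 1 | 1
   1 | 100001001101 | 1 | 1
   2 | 000010011011 | 0 | 1
   3 | 000100110111 | 0 | 1
   4 | 001001101111 | 0 | 1
   5 | 010011011111 | 0 | 0
   6 | 100110111110 | 1 | 1
   7 | 001101111101 | 0 | 1
   8 | 011011111011 | 0 | 1
   9 | 110111110111 | 1 | 0
  10 | 101111101110 | 1 | 1
  11 | 011111011101 | 0 | 0
  12 | 111110111010 | 1 | 0
  13 | 111101110100 | 1 | 1
  14 | 111011101001 | 1 | 0
  15 | 110111010010 | 1 | 1
  16 | 101110100101 | 1 | 1
  17 | 011101001011 | 0 | 1
  18 | 111010010111 | 1 | 1
  19 | 110100101111 | 1 | 1
  20 | 101001011111 | 1 | 1
  21 | 010010111111 | 0 | 1
  22 | 100101111111 | 1 | 0
  23 | 001011111110 | 0 | 0
  24 | 010111111100 | 0 | 1
  25 | 101111111001 | 1 | 1
  26 | 011111110011 | 0 | 1
  27 | 111111100111 | 1 | 0
  28 | 111111001110 | 1 | 1
  29 | 111110011101 | 1 | 1
  30 | 111100111011 | 1 | 1
  31 | 111001110111 | 1 | 1
  32 | 110011101111 | 1 | 0
  33 | 100111011110 | 1 | 0
  34 | 001110111100 | 0 | 0
  35 | 011101111000 | 0 | 0
  36 | 111011110000 | 1 | 0
  37 | 110111100000 | 1 | 0
  38 | 101111000000 | 1 | 0
  39 | 011110000000 | 0 | 0
  40 | 111100000000 | 1 | 0
  41 | 111000000000 | 1 | 0
  42 | 110000000000 | 1 | 0
  43 | 100000000000 | 1 | 1
  44 | 000000000001 | 0 | 0
  45 | 000000000010 | 0 | 0
  46 | 000000000100 | 0 | 0
  47 | 000000001000 | 0 | 0
  48 | 000000010000 | 0 | 0
  49 | 000000100000 | 0 | 1
  50 | 000001000001 | 0 | 0
  51 | 000010000010 | 0 | 1
  52 | 000100000101 | 0 | 0

11000010011011111011101001011111110011101111000000000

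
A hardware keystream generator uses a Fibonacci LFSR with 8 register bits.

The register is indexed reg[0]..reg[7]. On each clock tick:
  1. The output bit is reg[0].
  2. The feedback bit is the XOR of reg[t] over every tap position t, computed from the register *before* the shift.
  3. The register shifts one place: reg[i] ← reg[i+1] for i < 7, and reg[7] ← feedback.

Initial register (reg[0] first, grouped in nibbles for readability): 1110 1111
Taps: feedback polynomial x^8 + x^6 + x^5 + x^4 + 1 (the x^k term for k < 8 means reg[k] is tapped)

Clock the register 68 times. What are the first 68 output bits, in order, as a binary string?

11101111001101110111001010100101000100101101000110011100111100011011

k : reg_k → out_k, fb_k
0: 11101111 → 1, fb=0
1: 11011110 → 1, fb=0
2: 10111100 → 1, fb=1
3: 01111001 → 0, fb=1
4: 11110011 → 1, fb=0
5: 11100110 → 1, fb=1
6: 11001101 → 1, fb=1
7: 10011011 → 1, fb=1
8: 00110111 → 0, fb=0
9: 01101110 → 0, fb=1
10: 11011101 → 1, fb=1
11: 10111011 → 1, fb=1
12: 01110111 → 0, fb=0
13: 11101110 → 1, fb=0
14: 11011100 → 1, fb=1
15: 10111001 → 1, fb=0
16: 01110010 → 0, fb=1
17: 11100101 → 1, fb=0
18: 11001010 → 1, fb=1
19: 10010101 → 1, fb=0
20: 00101010 → 0, fb=0
21: 01010100 → 0, fb=1
22: 10101001 → 1, fb=0
23: 01010010 → 0, fb=1
24: 10100101 → 1, fb=0
25: 01001010 → 0, fb=0
26: 10010100 → 1, fb=0
27: 00101000 → 0, fb=1
28: 01010001 → 0, fb=0
29: 10100010 → 1, fb=0
30: 01000100 → 0, fb=1
31: 10001001 → 1, fb=0
32: 00010010 → 0, fb=1
33: 00100101 → 0, fb=1
34: 01001011 → 0, fb=0
35: 10010110 → 1, fb=1
36: 00101101 → 0, fb=0
37: 01011010 → 0, fb=0
38: 10110100 → 1, fb=0
39: 01101000 → 0, fb=1
40: 11010001 → 1, fb=1
41: 10100011 → 1, fb=0
42: 01000110 → 0, fb=0
43: 10001100 → 1, fb=1
44: 00011001 → 0, fb=1
45: 00110011 → 0, fb=1
46: 01100111 → 0, fb=0
47: 11001110 → 1, fb=0
48: 10011100 → 1, fb=1
49: 00111001 → 0, fb=1
50: 01110011 → 0, fb=1
51: 11100111 → 1, fb=1
52: 11001111 → 1, fb=0
53: 10011110 → 1, fb=0
54: 00111100 → 0, fb=0
55: 01111000 → 0, fb=1
56: 11110001 → 1, fb=1
57: 11100011 → 1, fb=0
58: 11000110 → 1, fb=1
59: 10001101 → 1, fb=1
60: 00011011 → 0, fb=0
61: 00110110 → 0, fb=0
62: 01101100 → 0, fb=0
63: 11011000 → 1, fb=0
64: 10110000 → 1, fb=1
65: 01100001 → 0, fb=0
66: 11000010 → 1, fb=0
67: 10000100 → 1, fb=0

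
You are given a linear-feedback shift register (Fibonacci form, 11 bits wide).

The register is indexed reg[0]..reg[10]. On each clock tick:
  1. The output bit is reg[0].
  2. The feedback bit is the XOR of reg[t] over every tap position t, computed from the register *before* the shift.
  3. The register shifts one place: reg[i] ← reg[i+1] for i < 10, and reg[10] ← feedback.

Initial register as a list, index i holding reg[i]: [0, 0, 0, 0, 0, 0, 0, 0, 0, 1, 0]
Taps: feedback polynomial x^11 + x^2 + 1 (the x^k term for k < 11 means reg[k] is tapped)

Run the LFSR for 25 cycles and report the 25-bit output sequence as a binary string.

tick  register→output (feedback)
  0  00000000010→0 (0)
  1  00000000100→0 (0)
  2  00000001000→0 (0)
  3  00000010000→0 (0)
  4  00000100000→0 (0)
  5  00001000000→0 (0)
  6  00010000000→0 (0)
  7  00100000000→0 (1)
  8  01000000001→0 (0)
  9  10000000010→1 (1)
 10  00000000101→0 (0)
 11  00000001010→0 (0)
 12  00000010100→0 (0)
 13  00000101000→0 (0)
 14  00001010000→0 (0)
 15  00010100000→0 (0)
 16  00101000000→0 (1)
 17  01010000001→0 (0)
 18  10100000010→1 (0)
 19  01000000100→0 (0)
 20  10000001000→1 (1)
 21  00000010001→0 (0)
 22  00000100010→0 (0)
 23  00001000100→0 (0)
 24  00010001000→0 (0)

0000000001000000001010000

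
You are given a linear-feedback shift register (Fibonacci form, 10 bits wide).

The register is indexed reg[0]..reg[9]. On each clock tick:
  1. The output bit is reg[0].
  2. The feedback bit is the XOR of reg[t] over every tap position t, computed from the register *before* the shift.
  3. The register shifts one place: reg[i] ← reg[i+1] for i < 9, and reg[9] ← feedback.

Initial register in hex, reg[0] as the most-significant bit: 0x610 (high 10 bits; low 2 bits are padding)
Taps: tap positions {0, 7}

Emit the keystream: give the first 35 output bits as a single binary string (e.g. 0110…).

k : reg_k → out_k, fb_k
0: 0110000100 → 0, fb=1
1: 1100001001 → 1, fb=1
2: 1000010011 → 1, fb=1
3: 0000100111 → 0, fb=1
4: 0001001111 → 0, fb=1
5: 0010011111 → 0, fb=1
6: 0100111111 → 0, fb=1
7: 1001111111 → 1, fb=0
8: 0011111110 → 0, fb=1
9: 0111111101 → 0, fb=1
10: 1111111011 → 1, fb=1
11: 1111110111 → 1, fb=0
12: 1111101110 → 1, fb=0
13: 1111011100 → 1, fb=0
14: 1110111000 → 1, fb=1
15: 1101110001 → 1, fb=1
16: 1011100011 → 1, fb=1
17: 0111000111 → 0, fb=1
18: 1110001111 → 1, fb=0
19: 1100011110 → 1, fb=0
20: 1000111100 → 1, fb=0
21: 0001111000 → 0, fb=0
22: 0011110000 → 0, fb=0
23: 0111100000 → 0, fb=0
24: 1111000000 → 1, fb=1
25: 1110000001 → 1, fb=1
26: 1100000011 → 1, fb=1
27: 1000000111 → 1, fb=0
28: 0000001110 → 0, fb=1
29: 0000011101 → 0, fb=1
30: 0000111011 → 0, fb=0
31: 0001110110 → 0, fb=1
32: 0011101101 → 0, fb=1
33: 0111011011 → 0, fb=0
34: 1110110110 → 1, fb=0

01100001001111111011100011110000001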